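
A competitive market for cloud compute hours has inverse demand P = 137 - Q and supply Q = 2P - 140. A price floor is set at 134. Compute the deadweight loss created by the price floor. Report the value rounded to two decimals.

Rewriting supply in inverse form: P = 70 + 0.5Q.
Free-market equilibrium: 137 - Q = 70 + 0.5Q gives Q* = 44.6667, P* = 92.3333.
At the floor price 134, quantity demanded is (137 - 134)/1 = 3; demand is the short side, so Q = 3 trades at P = 134.
The lost-trades triangle has base Q* - 3 = 41.6667 and height equal to the gap between the curves at Q = 3, which is 134 - 71.5 = 62.5. DWL = (1/2)(41.6667)(62.5) = 1302.0833.

1302.08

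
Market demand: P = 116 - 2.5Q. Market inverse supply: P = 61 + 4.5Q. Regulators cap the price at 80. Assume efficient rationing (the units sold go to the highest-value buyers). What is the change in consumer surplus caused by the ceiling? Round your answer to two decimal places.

Without the control, 116 - 2.5Q = 61 + 4.5Q so Q* = 7.8571 and P* = 96.3571.
At P = 80, sellers supply (80 - 61)/4.5 = 4.2222 while buyers want more, so the quantity traded is 4.2222 at price 80.
CS goes from (1/2)(7.8571)(19.6429) = 77.1684 to 129.716 (computed as (116 - 80)(4.2222) - (1/2)(2.5)(4.2222)^2), a change of 52.5477.

52.55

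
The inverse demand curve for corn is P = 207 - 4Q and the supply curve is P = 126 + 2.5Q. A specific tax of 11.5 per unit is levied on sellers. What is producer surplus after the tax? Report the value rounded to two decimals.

Pre-tax equilibrium: 207 - 4Q = 126 + 2.5Q gives Q* = 12.4615, P* = 157.1538.
With the tax, sellers need 11.5 more per unit: 207 - 4Q = 126 + 2.5Q + 11.5, so Q_t = 10.6923. Buyers pay P_b = 164.2308; sellers receive P_s = P_b - 11.5 = 152.7308.
PS = (1/2)(Q_t)(P_s - 126) = (1/2)(10.6923)(26.7308) = 142.9068.

142.91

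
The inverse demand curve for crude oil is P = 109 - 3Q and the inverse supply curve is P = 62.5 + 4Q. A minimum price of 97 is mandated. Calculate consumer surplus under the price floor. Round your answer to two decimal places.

Without the control, 109 - 3Q = 62.5 + 4Q so Q* = 6.6429 and P* = 89.0714.
At P = 97, buyers demand (109 - 97)/3 = 4 while sellers would supply more, so the quantity traded is 4 at price 97.
CS is the triangle under demand above 97: (1/2)(4)(109 - 97) = 24.

24.00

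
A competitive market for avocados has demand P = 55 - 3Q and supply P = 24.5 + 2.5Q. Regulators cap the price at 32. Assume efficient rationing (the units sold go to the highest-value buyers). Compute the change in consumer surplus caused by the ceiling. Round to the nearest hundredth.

Free-market equilibrium: 55 - 3Q = 24.5 + 2.5Q gives Q* = 5.5455, P* = 38.3636.
At P = 32, sellers supply (32 - 24.5)/2.5 = 3 while buyers want more, so the quantity traded is 3 at price 32.
CS goes from (1/2)(5.5455)(16.6364) = 46.1281 to 55.5 (computed as (55 - 32)(3) - (1/2)(3)(3)^2), a change of 9.3719.

9.37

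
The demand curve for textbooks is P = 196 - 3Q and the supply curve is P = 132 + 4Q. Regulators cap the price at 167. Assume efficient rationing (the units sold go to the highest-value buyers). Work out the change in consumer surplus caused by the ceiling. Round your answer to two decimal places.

13.52

Without the control, 196 - 3Q = 132 + 4Q so Q* = 9.1429 and P* = 168.5714.
At the ceiling price 167, quantity supplied is (167 - 132)/4 = 8.75; supply is the short side, so Q = 8.75 trades at P = 167.
CS goes from (1/2)(9.1429)(27.4286) = 125.3878 to 138.9062 (computed as (196 - 167)(8.75) - (1/2)(3)(8.75)^2), a change of 13.5185.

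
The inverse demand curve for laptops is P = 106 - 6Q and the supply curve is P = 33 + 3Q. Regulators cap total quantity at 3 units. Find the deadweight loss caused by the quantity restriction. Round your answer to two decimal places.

Unrestricted equilibrium: Q* = (106 - 33)/(6 + 3) = 8.1111.
At Q = 3 the demand price is 106 - 6(3) = 88 and the supply price is 33 + 3(3) = 42.
DWL = (1/2)(gap between curves at 3) x (Q* - 3) = (1/2)(46)(5.1111) = 117.5556.

117.56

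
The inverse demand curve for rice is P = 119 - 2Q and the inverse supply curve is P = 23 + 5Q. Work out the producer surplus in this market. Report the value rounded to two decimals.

Setting demand equal to supply, 96 = 7Q, so Q* = 13.7143 and P* = 91.5714.
The supply curve's price intercept is 23, so PS = (1/2)(Q*)(P* - 23) = (1/2)(13.7143)(68.5714) = 470.2041.

470.20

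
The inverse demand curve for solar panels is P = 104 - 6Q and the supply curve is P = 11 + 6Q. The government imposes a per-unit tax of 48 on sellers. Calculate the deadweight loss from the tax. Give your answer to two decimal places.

Without the tax, 104 - 6Q = 11 + 6Q so Q* = 7.75 and P* = 57.5.
A tax on sellers shifts supply up by 48: 104 - 6Q = 11 + 6Q + 48, so Q_t = 3.75. Buyers pay P_b = 81.5; sellers receive P_s = P_b - 48 = 33.5.
The welfare triangle lost has base Q* - Q_t = 4 and height t = 48, so DWL = (1/2)(4)(48) = 96.

96.00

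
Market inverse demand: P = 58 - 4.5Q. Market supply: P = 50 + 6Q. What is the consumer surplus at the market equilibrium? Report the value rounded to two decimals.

1.31

Equilibrium: 58 - 4.5Q = 50 + 6Q, so Q* = 0.7619 and P* = 54.5714.
CS is the area between the demand curve and P* from 0 to Q*: (1/2)(0.7619)(3.4286) = 1.3061.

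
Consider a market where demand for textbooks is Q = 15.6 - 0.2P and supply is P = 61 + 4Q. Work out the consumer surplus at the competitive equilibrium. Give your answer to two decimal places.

8.92

Rewriting demand in inverse form: P = 78 - 5Q.
Setting demand equal to supply, 17 = 9Q, so Q* = 1.8889 and P* = 68.5556.
The demand choke price is 78, so CS = (1/2)(Q*)(78 - P*) = (1/2)(1.8889)(9.4444) = 8.9198.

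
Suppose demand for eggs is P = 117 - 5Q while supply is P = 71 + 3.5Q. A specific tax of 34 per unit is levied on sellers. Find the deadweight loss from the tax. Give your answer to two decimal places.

Without the tax, 117 - 5Q = 71 + 3.5Q so Q* = 5.4118 and P* = 89.9412.
A tax on sellers shifts supply up by 34: 117 - 5Q = 71 + 3.5Q + 34, so Q_t = 1.4118. Buyers pay P_b = 109.9412; sellers receive P_s = P_b - 34 = 75.9412.
The welfare triangle lost has base Q* - Q_t = 4 and height t = 34, so DWL = (1/2)(4)(34) = 68.

68.00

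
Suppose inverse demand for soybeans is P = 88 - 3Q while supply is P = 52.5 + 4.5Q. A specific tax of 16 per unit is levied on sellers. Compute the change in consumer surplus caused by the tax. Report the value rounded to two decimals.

-23.47

Pre-tax equilibrium: 88 - 3Q = 52.5 + 4.5Q gives Q* = 4.7333, P* = 73.8.
With the tax, sellers need 16 more per unit: 88 - 3Q = 52.5 + 4.5Q + 16, so Q_t = 2.6. Buyers pay P_b = 80.2; sellers receive P_s = P_b - 16 = 64.2.
Consumers lose the trapezoid between P* and P_b out to Q_t plus the triangle from Q_t to Q*: change in CS = 10.14 - 33.6067 = -23.4667.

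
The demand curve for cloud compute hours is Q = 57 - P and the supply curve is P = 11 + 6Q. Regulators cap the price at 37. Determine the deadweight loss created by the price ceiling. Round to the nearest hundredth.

Rewriting demand in inverse form: P = 57 - Q.
Without the control, 57 - Q = 11 + 6Q so Q* = 6.5714 and P* = 50.4286.
At the ceiling price 37, quantity supplied is (37 - 11)/6 = 4.3333; supply is the short side, so Q = 4.3333 trades at P = 37.
At Q = 4.3333 the demand price is 52.6667 and the supply price is 37. Deadweight loss is the triangle between the curves from 4.3333 to 6.5714: (1/2)(52.6667 - 37)(6.5714 - 4.3333) = 17.5317.

17.53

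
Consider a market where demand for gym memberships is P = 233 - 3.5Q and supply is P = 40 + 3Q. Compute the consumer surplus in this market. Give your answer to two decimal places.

1542.86

Setting demand equal to supply, 193 = 6.5Q, so Q* = 29.6923 and P* = 129.0769.
The demand choke price is 233, so CS = (1/2)(Q*)(233 - P*) = (1/2)(29.6923)(103.9231) = 1542.858.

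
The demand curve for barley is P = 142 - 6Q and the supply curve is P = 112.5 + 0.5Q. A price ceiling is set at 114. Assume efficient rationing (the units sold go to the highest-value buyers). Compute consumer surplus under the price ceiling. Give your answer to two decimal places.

Without the control, 142 - 6Q = 112.5 + 0.5Q so Q* = 4.5385 and P* = 114.7692.
At the ceiling price 114, quantity supplied is (114 - 112.5)/0.5 = 3; supply is the short side, so Q = 3 trades at P = 114.
The demand price at Q = 3 is 124. CS is the trapezoid between demand and 114 over [0, 3]: (1/2)[(142 - 114) + (124 - 114)](3) = 57.

57.00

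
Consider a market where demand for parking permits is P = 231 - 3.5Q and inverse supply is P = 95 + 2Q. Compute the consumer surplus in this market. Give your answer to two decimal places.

Setting demand equal to supply, 136 = 5.5Q, so Q* = 24.7273 and P* = 144.4545.
The demand choke price is 231, so CS = (1/2)(Q*)(231 - P*) = (1/2)(24.7273)(86.5455) = 1070.0165.

1070.02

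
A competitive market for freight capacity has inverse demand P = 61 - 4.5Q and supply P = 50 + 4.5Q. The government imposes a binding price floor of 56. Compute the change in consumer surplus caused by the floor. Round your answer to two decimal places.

Free-market equilibrium: 61 - 4.5Q = 50 + 4.5Q gives Q* = 1.2222, P* = 55.5.
At P = 56, buyers demand (61 - 56)/4.5 = 1.1111 while sellers would supply more, so the quantity traded is 1.1111 at price 56.
CS goes from (1/2)(1.2222)(5.5) = 3.3611 to 2.7778 (computed as (61 - 56)(1.1111) - (1/2)(4.5)(1.1111)^2), a change of -0.5833.

-0.58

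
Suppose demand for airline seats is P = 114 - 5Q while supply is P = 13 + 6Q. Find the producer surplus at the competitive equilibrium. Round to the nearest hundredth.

252.92

Equilibrium: 114 - 5Q = 13 + 6Q, so Q* = 9.1818 and P* = 68.0909.
Producer surplus is the triangle above supply below P*: (1/2)(9.1818)(68.0909 - 13) = (1/2)(9.1818)(55.0909) = 252.9174.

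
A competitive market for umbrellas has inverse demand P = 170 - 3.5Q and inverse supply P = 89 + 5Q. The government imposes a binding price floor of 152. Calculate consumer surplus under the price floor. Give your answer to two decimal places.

46.29

Without the control, 170 - 3.5Q = 89 + 5Q so Q* = 9.5294 and P* = 136.6471.
At P = 152, buyers demand (170 - 152)/3.5 = 5.1429 while sellers would supply more, so the quantity traded is 5.1429 at price 152.
CS is the triangle under demand above 152: (1/2)(5.1429)(170 - 152) = 46.2857.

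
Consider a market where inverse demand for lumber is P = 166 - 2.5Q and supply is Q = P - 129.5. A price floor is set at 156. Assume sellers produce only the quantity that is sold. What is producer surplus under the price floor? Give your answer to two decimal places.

98.00

Rewriting supply in inverse form: P = 129.5 + Q.
Free-market equilibrium: 166 - 2.5Q = 129.5 + Q gives Q* = 10.4286, P* = 139.9286.
At P = 156, buyers demand (166 - 156)/2.5 = 4 while sellers would supply more, so the quantity traded is 4 at price 156.
The supply price at Q = 4 is 133.5. PS is the trapezoid between 156 and supply over [0, 4]: (1/2)[(156 - 129.5) + (156 - 133.5)](4) = 98.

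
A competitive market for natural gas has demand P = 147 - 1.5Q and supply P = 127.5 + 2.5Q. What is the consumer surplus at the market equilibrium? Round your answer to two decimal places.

17.82

Equilibrium: 147 - 1.5Q = 127.5 + 2.5Q, so Q* = 4.875 and P* = 139.6875.
CS is the area between the demand curve and P* from 0 to Q*: (1/2)(4.875)(7.3125) = 17.8242.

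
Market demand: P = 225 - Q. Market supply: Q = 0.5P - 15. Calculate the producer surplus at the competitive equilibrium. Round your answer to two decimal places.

4225.00

Rewriting supply in inverse form: P = 30 + 2Q.
Setting demand equal to supply, 195 = 3Q, so Q* = 65 and P* = 160.
PS is the area between P* and the supply curve from 0 to Q*: (1/2)(65)(130) = 4225.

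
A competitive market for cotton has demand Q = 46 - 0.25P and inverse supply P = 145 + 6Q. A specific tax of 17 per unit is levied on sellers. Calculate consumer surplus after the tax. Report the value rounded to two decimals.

Rewriting demand in inverse form: P = 184 - 4Q.
Pre-tax equilibrium: 184 - 4Q = 145 + 6Q gives Q* = 3.9, P* = 168.4.
With the tax, sellers need 17 more per unit: 184 - 4Q = 145 + 6Q + 17, so Q_t = 2.2. Buyers pay P_b = 175.2; sellers receive P_s = P_b - 17 = 158.2.
Consumer surplus is the triangle under demand above P_b: (1/2)(2.2)(184 - 175.2) = 9.68.

9.68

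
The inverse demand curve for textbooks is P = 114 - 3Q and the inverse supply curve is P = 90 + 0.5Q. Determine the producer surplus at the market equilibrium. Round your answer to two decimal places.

11.76

Equilibrium: 114 - 3Q = 90 + 0.5Q, so Q* = 6.8571 and P* = 93.4286.
Producer surplus is the triangle above supply below P*: (1/2)(6.8571)(93.4286 - 90) = (1/2)(6.8571)(3.4286) = 11.7551.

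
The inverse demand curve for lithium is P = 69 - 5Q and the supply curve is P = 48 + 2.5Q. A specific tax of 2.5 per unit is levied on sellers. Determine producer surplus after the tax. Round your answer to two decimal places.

7.61

Without the tax, 69 - 5Q = 48 + 2.5Q so Q* = 2.8 and P* = 55.
With the tax, sellers need 2.5 more per unit: 69 - 5Q = 48 + 2.5Q + 2.5, so Q_t = 2.4667. Buyers pay P_b = 56.6667; sellers receive P_s = P_b - 2.5 = 54.1667.
PS = (1/2)(Q_t)(P_s - 48) = (1/2)(2.4667)(6.1667) = 7.6056.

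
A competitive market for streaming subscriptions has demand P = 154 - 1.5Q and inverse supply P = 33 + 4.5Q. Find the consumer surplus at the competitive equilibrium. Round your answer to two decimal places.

Equilibrium: 154 - 1.5Q = 33 + 4.5Q, so Q* = 20.1667 and P* = 123.75.
Consumer surplus is the triangle under demand above P*: (1/2)(20.1667)(154 - 123.75) = (1/2)(20.1667)(30.25) = 305.0208.

305.02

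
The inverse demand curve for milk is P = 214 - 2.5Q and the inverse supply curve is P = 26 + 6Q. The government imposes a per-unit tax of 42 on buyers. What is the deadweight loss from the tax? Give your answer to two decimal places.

Without the tax, 214 - 2.5Q = 26 + 6Q so Q* = 22.1176 and P* = 158.7059.
A tax on buyers shifts demand down by 42: (214 - 42) - 2.5Q = 26 + 6Q, so Q_t = 17.1765. Buyers pay P_b = 171.0588; sellers receive P_s = P_b - 42 = 129.0588.
The welfare triangle lost has base Q* - Q_t = 4.9412 and height t = 42, so DWL = (1/2)(4.9412)(42) = 103.7647.

103.76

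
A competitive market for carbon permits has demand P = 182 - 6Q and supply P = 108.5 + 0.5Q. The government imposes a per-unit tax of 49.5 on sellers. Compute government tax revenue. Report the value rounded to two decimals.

182.77

Without the tax, 182 - 6Q = 108.5 + 0.5Q so Q* = 11.3077 and P* = 114.1538.
With the tax, sellers need 49.5 more per unit: 182 - 6Q = 108.5 + 0.5Q + 49.5, so Q_t = 3.6923. Buyers pay P_b = 159.8462; sellers receive P_s = P_b - 49.5 = 110.3462.
Revenue is the tax times quantity traded: 49.5 x 3.6923 = 182.7692.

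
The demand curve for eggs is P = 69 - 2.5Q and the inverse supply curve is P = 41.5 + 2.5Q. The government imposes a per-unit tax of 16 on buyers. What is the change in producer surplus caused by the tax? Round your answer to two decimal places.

Pre-tax equilibrium: 69 - 2.5Q = 41.5 + 2.5Q gives Q* = 5.5, P* = 55.25.
A tax on buyers shifts demand down by 16: (69 - 16) - 2.5Q = 41.5 + 2.5Q, so Q_t = 2.3. Buyers pay P_b = 63.25; sellers receive P_s = P_b - 16 = 47.25.
PS falls from (1/2)(5.5)(13.75) = 37.8125 to (1/2)(2.3)(5.75) = 6.6125, a change of -31.2.

-31.20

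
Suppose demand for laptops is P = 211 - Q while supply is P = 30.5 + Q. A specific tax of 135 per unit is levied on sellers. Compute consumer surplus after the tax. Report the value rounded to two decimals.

Without the tax, 211 - Q = 30.5 + Q so Q* = 90.25 and P* = 120.75.
With the tax, sellers need 135 more per unit: 211 - Q = 30.5 + Q + 135, so Q_t = 22.75. Buyers pay P_b = 188.25; sellers receive P_s = P_b - 135 = 53.25.
CS = (1/2)(Q_t)(211 - P_b) = (1/2)(22.75)(22.75) = 258.7812.

258.78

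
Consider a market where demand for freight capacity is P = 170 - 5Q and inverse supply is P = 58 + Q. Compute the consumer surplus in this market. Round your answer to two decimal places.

871.11

Setting demand equal to supply, 112 = 6Q, so Q* = 18.6667 and P* = 76.6667.
CS is the area between the demand curve and P* from 0 to Q*: (1/2)(18.6667)(93.3333) = 871.1111.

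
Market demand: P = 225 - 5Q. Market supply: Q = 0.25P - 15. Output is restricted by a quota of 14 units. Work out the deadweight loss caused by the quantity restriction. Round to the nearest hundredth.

Rewriting supply in inverse form: P = 60 + 4Q.
Without the quota, 225 - 5Q = 60 + 4Q gives Q* = 18.3333.
At Q = 14 the demand price is 225 - 5(14) = 155 and the supply price is 60 + 4(14) = 116.
DWL = (1/2)(gap between curves at 14) x (Q* - 14) = (1/2)(39)(4.3333) = 84.5.

84.50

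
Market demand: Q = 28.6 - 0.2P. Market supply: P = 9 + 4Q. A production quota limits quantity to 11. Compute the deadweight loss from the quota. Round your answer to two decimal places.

Rewriting demand in inverse form: P = 143 - 5Q.
Without the quota, 143 - 5Q = 9 + 4Q gives Q* = 14.8889.
At Q = 11 the demand price is 143 - 5(11) = 88 and the supply price is 9 + 4(11) = 53.
DWL = (1/2)(gap between curves at 11) x (Q* - 11) = (1/2)(35)(3.8889) = 68.0556.

68.06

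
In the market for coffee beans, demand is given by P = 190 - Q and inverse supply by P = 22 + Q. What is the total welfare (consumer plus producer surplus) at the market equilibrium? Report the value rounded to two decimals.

Set 190 - Q = 22 + Q, which gives 168 = 2Q, so Q* = 84 and P* = 190 - (84) = 106.
Total surplus is the full triangle between the curves from 0 to Q*: (1/2)(84)(190 - 22) = 7056.

7056.00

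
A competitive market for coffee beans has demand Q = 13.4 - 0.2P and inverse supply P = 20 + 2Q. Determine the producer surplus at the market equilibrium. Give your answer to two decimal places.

45.08

Rewriting demand in inverse form: P = 67 - 5Q.
Set 67 - 5Q = 20 + 2Q, which gives 47 = 7Q, so Q* = 6.7143 and P* = 67 - 5(6.7143) = 33.4286.
The supply curve's price intercept is 20, so PS = (1/2)(Q*)(P* - 20) = (1/2)(6.7143)(13.4286) = 45.0816.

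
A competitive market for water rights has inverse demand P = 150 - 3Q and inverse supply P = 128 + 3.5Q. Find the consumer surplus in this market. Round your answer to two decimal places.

17.18

Equilibrium: 150 - 3Q = 128 + 3.5Q, so Q* = 3.3846 and P* = 139.8462.
CS is the area between the demand curve and P* from 0 to Q*: (1/2)(3.3846)(10.1538) = 17.1834.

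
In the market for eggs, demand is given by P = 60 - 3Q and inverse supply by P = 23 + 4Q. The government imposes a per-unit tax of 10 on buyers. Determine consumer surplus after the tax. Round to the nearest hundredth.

22.32

Pre-tax equilibrium: 60 - 3Q = 23 + 4Q gives Q* = 5.2857, P* = 44.1429.
With the tax, buyers' net willingness to pay falls by 10: (60 - 10) - 3Q = 23 + 4Q, so Q_t = 3.8571. Buyers pay P_b = 48.4286; sellers receive P_s = P_b - 10 = 38.4286.
CS = (1/2)(Q_t)(60 - P_b) = (1/2)(3.8571)(11.5714) = 22.3163.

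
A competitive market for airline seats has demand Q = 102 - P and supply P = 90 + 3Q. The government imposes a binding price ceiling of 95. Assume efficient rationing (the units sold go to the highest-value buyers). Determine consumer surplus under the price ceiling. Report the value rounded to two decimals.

10.28

Rewriting demand in inverse form: P = 102 - Q.
Without the control, 102 - Q = 90 + 3Q so Q* = 3 and P* = 99.
At P = 95, sellers supply (95 - 90)/3 = 1.6667 while buyers want more, so the quantity traded is 1.6667 at price 95.
The demand price at Q = 1.6667 is 100.3333. CS is the trapezoid between demand and 95 over [0, 1.6667]: (1/2)[(102 - 95) + (100.3333 - 95)](1.6667) = 10.2778.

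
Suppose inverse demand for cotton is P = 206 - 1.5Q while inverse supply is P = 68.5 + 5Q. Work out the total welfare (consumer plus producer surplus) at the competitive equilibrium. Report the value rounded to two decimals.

1454.33

Setting demand equal to supply, 137.5 = 6.5Q, so Q* = 21.1538 and P* = 174.2692.
CS = (1/2)(21.1538)(31.7308) = 335.6139 and PS = (1/2)(21.1538)(105.7692) = 1118.713, so total surplus = 1454.3269.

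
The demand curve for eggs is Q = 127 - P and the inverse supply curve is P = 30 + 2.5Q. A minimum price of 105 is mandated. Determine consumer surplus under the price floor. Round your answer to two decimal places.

Rewriting demand in inverse form: P = 127 - Q.
Without the control, 127 - Q = 30 + 2.5Q so Q* = 27.7143 and P* = 99.2857.
At the floor price 105, quantity demanded is (127 - 105)/1 = 22; demand is the short side, so Q = 22 trades at P = 105.
CS is the triangle under demand above 105: (1/2)(22)(127 - 105) = 242.

242.00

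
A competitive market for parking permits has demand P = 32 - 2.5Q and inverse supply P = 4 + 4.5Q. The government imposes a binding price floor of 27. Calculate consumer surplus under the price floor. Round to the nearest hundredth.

Without the control, 32 - 2.5Q = 4 + 4.5Q so Q* = 4 and P* = 22.
At P = 27, buyers demand (32 - 27)/2.5 = 2 while sellers would supply more, so the quantity traded is 2 at price 27.
CS is the triangle under demand above 27: (1/2)(2)(32 - 27) = 5.

5.00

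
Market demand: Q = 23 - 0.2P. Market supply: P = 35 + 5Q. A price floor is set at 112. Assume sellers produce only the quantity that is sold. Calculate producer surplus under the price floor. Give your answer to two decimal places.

Rewriting demand in inverse form: P = 115 - 5Q.
Without the control, 115 - 5Q = 35 + 5Q so Q* = 8 and P* = 75.
At the floor price 112, quantity demanded is (115 - 112)/5 = 0.6; demand is the short side, so Q = 0.6 trades at P = 112.
The supply price at Q = 0.6 is 38. PS is the trapezoid between 112 and supply over [0, 0.6]: (1/2)[(112 - 35) + (112 - 38)](0.6) = 45.3.

45.30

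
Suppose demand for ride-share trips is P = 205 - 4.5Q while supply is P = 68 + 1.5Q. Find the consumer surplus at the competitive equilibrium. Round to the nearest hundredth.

Setting demand equal to supply, 137 = 6Q, so Q* = 22.8333 and P* = 102.25.
Consumer surplus is the triangle under demand above P*: (1/2)(22.8333)(205 - 102.25) = (1/2)(22.8333)(102.75) = 1173.0625.

1173.06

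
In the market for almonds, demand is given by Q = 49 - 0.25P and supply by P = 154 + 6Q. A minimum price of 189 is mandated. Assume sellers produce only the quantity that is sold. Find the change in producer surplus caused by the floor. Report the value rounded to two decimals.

-0.86

Rewriting demand in inverse form: P = 196 - 4Q.
Without the control, 196 - 4Q = 154 + 6Q so Q* = 4.2 and P* = 179.2.
At the floor price 189, quantity demanded is (196 - 189)/4 = 1.75; demand is the short side, so Q = 1.75 trades at P = 189.
PS goes from (1/2)(4.2)(25.2) = 52.92 to 52.0625 (computed as (189 - 154)(1.75) - (1/2)(6)(1.75)^2), a change of -0.8575.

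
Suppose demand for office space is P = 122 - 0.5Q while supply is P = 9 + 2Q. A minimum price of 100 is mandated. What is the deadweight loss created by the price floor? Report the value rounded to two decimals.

Without the control, 122 - 0.5Q = 9 + 2Q so Q* = 45.2 and P* = 99.4.
At the floor price 100, quantity demanded is (122 - 100)/0.5 = 44; demand is the short side, so Q = 44 trades at P = 100.
The lost-trades triangle has base Q* - 44 = 1.2 and height equal to the gap between the curves at Q = 44, which is 100 - 97 = 3. DWL = (1/2)(1.2)(3) = 1.8.

1.80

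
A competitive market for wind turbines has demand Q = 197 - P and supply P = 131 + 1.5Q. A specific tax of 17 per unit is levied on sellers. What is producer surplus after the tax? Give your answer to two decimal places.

288.12

Rewriting demand in inverse form: P = 197 - Q.
Without the tax, 197 - Q = 131 + 1.5Q so Q* = 26.4 and P* = 170.6.
A tax on sellers shifts supply up by 17: 197 - Q = 131 + 1.5Q + 17, so Q_t = 19.6. Buyers pay P_b = 177.4; sellers receive P_s = P_b - 17 = 160.4.
PS = (1/2)(Q_t)(P_s - 131) = (1/2)(19.6)(29.4) = 288.12.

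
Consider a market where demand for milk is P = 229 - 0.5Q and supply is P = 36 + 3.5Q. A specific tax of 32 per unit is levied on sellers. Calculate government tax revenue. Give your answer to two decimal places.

Without the tax, 229 - 0.5Q = 36 + 3.5Q so Q* = 48.25 and P* = 204.875.
A tax on sellers shifts supply up by 32: 229 - 0.5Q = 36 + 3.5Q + 32, so Q_t = 40.25. Buyers pay P_b = 208.875; sellers receive P_s = P_b - 32 = 176.875.
Revenue is the tax times quantity traded: 32 x 40.25 = 1288.

1288.00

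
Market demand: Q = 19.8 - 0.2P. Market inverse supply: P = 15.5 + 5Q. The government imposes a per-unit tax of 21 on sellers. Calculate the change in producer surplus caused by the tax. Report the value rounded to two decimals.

Rewriting demand in inverse form: P = 99 - 5Q.
Pre-tax equilibrium: 99 - 5Q = 15.5 + 5Q gives Q* = 8.35, P* = 57.25.
With the tax, sellers need 21 more per unit: 99 - 5Q = 15.5 + 5Q + 21, so Q_t = 6.25. Buyers pay P_b = 67.75; sellers receive P_s = P_b - 21 = 46.75.
PS falls from (1/2)(8.35)(41.75) = 174.3063 to (1/2)(6.25)(31.25) = 97.6562, a change of -76.65.

-76.65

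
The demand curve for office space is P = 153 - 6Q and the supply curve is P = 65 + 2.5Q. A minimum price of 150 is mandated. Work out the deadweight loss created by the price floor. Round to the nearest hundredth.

Without the control, 153 - 6Q = 65 + 2.5Q so Q* = 10.3529 and P* = 90.8824.
At the floor price 150, quantity demanded is (153 - 150)/6 = 0.5; demand is the short side, so Q = 0.5 trades at P = 150.
At Q = 0.5 the demand price is 150 and the supply price is 66.25. Deadweight loss is the triangle between the curves from 0.5 to 10.3529: (1/2)(150 - 66.25)(10.3529 - 0.5) = 412.5919.

412.59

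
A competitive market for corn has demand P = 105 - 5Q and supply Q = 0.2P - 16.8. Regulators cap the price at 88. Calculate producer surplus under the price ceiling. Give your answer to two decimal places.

1.60

Rewriting supply in inverse form: P = 84 + 5Q.
Without the control, 105 - 5Q = 84 + 5Q so Q* = 2.1 and P* = 94.5.
At P = 88, sellers supply (88 - 84)/5 = 0.8 while buyers want more, so the quantity traded is 0.8 at price 88.
PS is the triangle above supply below 88: (1/2)(0.8)(88 - 84) = 1.6.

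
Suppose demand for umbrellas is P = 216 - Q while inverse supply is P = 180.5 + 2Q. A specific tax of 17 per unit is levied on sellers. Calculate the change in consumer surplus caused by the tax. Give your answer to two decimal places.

-51.00

Pre-tax equilibrium: 216 - Q = 180.5 + 2Q gives Q* = 11.8333, P* = 204.1667.
With the tax, sellers need 17 more per unit: 216 - Q = 180.5 + 2Q + 17, so Q_t = 6.1667. Buyers pay P_b = 209.8333; sellers receive P_s = P_b - 17 = 192.8333.
Consumers lose the trapezoid between P* and P_b out to Q_t plus the triangle from Q_t to Q*: change in CS = 19.0139 - 70.0139 = -51.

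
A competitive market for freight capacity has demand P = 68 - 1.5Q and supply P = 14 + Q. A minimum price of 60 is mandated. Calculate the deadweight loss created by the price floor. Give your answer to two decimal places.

330.76

Without the control, 68 - 1.5Q = 14 + Q so Q* = 21.6 and P* = 35.6.
At P = 60, buyers demand (68 - 60)/1.5 = 5.3333 while sellers would supply more, so the quantity traded is 5.3333 at price 60.
The lost-trades triangle has base Q* - 5.3333 = 16.2667 and height equal to the gap between the curves at Q = 5.3333, which is 60 - 19.3333 = 40.6667. DWL = (1/2)(16.2667)(40.6667) = 330.7556.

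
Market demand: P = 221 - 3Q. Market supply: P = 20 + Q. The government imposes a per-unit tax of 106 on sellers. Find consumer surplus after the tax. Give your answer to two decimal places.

846.09

Without the tax, 221 - 3Q = 20 + Q so Q* = 50.25 and P* = 70.25.
With the tax, sellers need 106 more per unit: 221 - 3Q = 20 + Q + 106, so Q_t = 23.75. Buyers pay P_b = 149.75; sellers receive P_s = P_b - 106 = 43.75.
CS = (1/2)(Q_t)(221 - P_b) = (1/2)(23.75)(71.25) = 846.0938.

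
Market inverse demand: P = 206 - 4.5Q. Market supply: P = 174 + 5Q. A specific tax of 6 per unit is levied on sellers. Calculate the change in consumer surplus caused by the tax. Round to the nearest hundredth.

-8.68

Pre-tax equilibrium: 206 - 4.5Q = 174 + 5Q gives Q* = 3.3684, P* = 190.8421.
With the tax, sellers need 6 more per unit: 206 - 4.5Q = 174 + 5Q + 6, so Q_t = 2.7368. Buyers pay P_b = 193.6842; sellers receive P_s = P_b - 6 = 187.6842.
Consumers lose the trapezoid between P* and P_b out to Q_t plus the triangle from Q_t to Q*: change in CS = 16.8532 - 25.5291 = -8.6759.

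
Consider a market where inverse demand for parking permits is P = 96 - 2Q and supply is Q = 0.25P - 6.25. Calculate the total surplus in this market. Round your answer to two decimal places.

Rewriting supply in inverse form: P = 25 + 4Q.
Set 96 - 2Q = 25 + 4Q, which gives 71 = 6Q, so Q* = 11.8333 and P* = 96 - 2(11.8333) = 72.3333.
CS = (1/2)(11.8333)(23.6667) = 140.0278 and PS = (1/2)(11.8333)(47.3333) = 280.0556, so total surplus = 420.0833.

420.08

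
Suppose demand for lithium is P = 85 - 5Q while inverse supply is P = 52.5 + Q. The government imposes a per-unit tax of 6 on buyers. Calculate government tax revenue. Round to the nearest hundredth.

26.50

Without the tax, 85 - 5Q = 52.5 + Q so Q* = 5.4167 and P* = 57.9167.
With the tax, buyers' net willingness to pay falls by 6: (85 - 6) - 5Q = 52.5 + Q, so Q_t = 4.4167. Buyers pay P_b = 62.9167; sellers receive P_s = P_b - 6 = 56.9167.
Tax revenue = t x Q_t = 6 x 4.4167 = 26.5.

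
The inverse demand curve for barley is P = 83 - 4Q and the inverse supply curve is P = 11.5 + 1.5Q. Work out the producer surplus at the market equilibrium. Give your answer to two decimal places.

126.75

Equilibrium: 83 - 4Q = 11.5 + 1.5Q, so Q* = 13 and P* = 31.
The supply curve's price intercept is 11.5, so PS = (1/2)(Q*)(P* - 11.5) = (1/2)(13)(19.5) = 126.75.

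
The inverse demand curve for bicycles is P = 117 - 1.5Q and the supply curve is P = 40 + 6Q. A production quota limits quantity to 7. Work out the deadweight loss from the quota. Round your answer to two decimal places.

Without the quota, 117 - 1.5Q = 40 + 6Q gives Q* = 10.2667.
At Q = 7 the demand price is 117 - 1.5(7) = 106.5 and the supply price is 40 + 6(7) = 82.
Deadweight loss is the triangle between the curves from 7 to 10.2667: (1/2)(106.5 - 82)(10.2667 - 7) = 40.0167.

40.02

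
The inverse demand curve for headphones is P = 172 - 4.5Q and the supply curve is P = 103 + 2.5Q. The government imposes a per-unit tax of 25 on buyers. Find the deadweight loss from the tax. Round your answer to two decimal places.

44.64

Pre-tax equilibrium: 172 - 4.5Q = 103 + 2.5Q gives Q* = 9.8571, P* = 127.6429.
A tax on buyers shifts demand down by 25: (172 - 25) - 4.5Q = 103 + 2.5Q, so Q_t = 6.2857. Buyers pay P_b = 143.7143; sellers receive P_s = P_b - 25 = 118.7143.
Deadweight loss is the triangle between the curves from Q_t to Q*: (1/2)(9.8571 - 6.2857)(25) = 44.6429.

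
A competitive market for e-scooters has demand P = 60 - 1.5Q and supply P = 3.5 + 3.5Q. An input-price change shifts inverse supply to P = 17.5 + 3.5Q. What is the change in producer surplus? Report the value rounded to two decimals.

Initial equilibrium: Q_0 = 11.3, P_0 = 43.05; CS_0 = (1/2)(11.3)(16.95) = 95.7675, PS_0 = (1/2)(11.3)(39.55) = 223.4575.
New equilibrium: 60 - 1.5Q = 17.5 + 3.5Q gives Q_1 = 8.5, P_1 = 47.25; CS_1 = 54.1875, PS_1 = 126.4375.
Change in producer surplus = 126.4375 - 223.4575 = -97.02.

-97.02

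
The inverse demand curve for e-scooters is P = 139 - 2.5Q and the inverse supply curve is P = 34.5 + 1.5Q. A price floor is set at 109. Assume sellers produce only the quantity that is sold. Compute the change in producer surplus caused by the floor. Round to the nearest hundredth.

Free-market equilibrium: 139 - 2.5Q = 34.5 + 1.5Q gives Q* = 26.125, P* = 73.6875.
At P = 109, buyers demand (139 - 109)/2.5 = 12 while sellers would supply more, so the quantity traded is 12 at price 109.
PS goes from (1/2)(26.125)(39.1875) = 511.8867 to 786 (computed as (109 - 34.5)(12) - (1/2)(1.5)(12)^2), a change of 274.1133.

274.11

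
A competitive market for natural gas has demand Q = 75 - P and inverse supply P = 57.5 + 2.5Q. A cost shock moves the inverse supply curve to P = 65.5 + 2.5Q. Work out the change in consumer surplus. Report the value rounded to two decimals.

Rewriting demand in inverse form: P = 75 - Q.
Initial equilibrium: Q_0 = 5, P_0 = 70; CS_0 = (1/2)(5)(5) = 12.5, PS_0 = (1/2)(5)(12.5) = 31.25.
New equilibrium: 75 - Q = 65.5 + 2.5Q gives Q_1 = 2.7143, P_1 = 72.2857; CS_1 = 3.6837, PS_1 = 9.2092.
Change in consumer surplus = 3.6837 - 12.5 = -8.8163.

-8.82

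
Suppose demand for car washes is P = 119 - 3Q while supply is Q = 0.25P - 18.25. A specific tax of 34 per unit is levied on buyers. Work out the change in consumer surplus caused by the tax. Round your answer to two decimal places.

-60.37

Rewriting supply in inverse form: P = 73 + 4Q.
Without the tax, 119 - 3Q = 73 + 4Q so Q* = 6.5714 and P* = 99.2857.
A tax on buyers shifts demand down by 34: (119 - 34) - 3Q = 73 + 4Q, so Q_t = 1.7143. Buyers pay P_b = 113.8571; sellers receive P_s = P_b - 34 = 79.8571.
Consumers lose the trapezoid between P* and P_b out to Q_t plus the triangle from Q_t to Q*: change in CS = 4.4082 - 64.7755 = -60.3673.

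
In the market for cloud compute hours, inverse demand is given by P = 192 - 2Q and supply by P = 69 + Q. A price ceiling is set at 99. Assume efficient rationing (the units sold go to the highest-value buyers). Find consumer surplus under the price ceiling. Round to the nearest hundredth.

Free-market equilibrium: 192 - 2Q = 69 + Q gives Q* = 41, P* = 110.
At the ceiling price 99, quantity supplied is (99 - 69)/1 = 30; supply is the short side, so Q = 30 trades at P = 99.
The demand price at Q = 30 is 132. CS is the trapezoid between demand and 99 over [0, 30]: (1/2)[(192 - 99) + (132 - 99)](30) = 1890.

1890.00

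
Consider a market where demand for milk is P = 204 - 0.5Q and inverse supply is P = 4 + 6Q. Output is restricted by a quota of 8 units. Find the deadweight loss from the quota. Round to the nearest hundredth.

Without the quota, 204 - 0.5Q = 4 + 6Q gives Q* = 30.7692.
At Q = 8 the demand price is 204 - 0.5(8) = 200 and the supply price is 4 + 6(8) = 52.
DWL = (1/2)(gap between curves at 8) x (Q* - 8) = (1/2)(148)(22.7692) = 1684.9231.

1684.92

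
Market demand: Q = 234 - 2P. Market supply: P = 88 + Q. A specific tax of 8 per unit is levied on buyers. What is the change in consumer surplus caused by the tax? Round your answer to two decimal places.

-44.44

Rewriting demand in inverse form: P = 117 - 0.5Q.
Without the tax, 117 - 0.5Q = 88 + Q so Q* = 19.3333 and P* = 107.3333.
A tax on buyers shifts demand down by 8: (117 - 8) - 0.5Q = 88 + Q, so Q_t = 14. Buyers pay P_b = 110; sellers receive P_s = P_b - 8 = 102.
Consumers lose the trapezoid between P* and P_b out to Q_t plus the triangle from Q_t to Q*: change in CS = 49 - 93.4444 = -44.4444.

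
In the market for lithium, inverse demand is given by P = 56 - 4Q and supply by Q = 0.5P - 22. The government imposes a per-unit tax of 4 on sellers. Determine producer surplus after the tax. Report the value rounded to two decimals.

1.78

Rewriting supply in inverse form: P = 44 + 2Q.
Pre-tax equilibrium: 56 - 4Q = 44 + 2Q gives Q* = 2, P* = 48.
With the tax, sellers need 4 more per unit: 56 - 4Q = 44 + 2Q + 4, so Q_t = 1.3333. Buyers pay P_b = 50.6667; sellers receive P_s = P_b - 4 = 46.6667.
Producer surplus is the triangle above supply below P_s: (1/2)(1.3333)(46.6667 - 44) = 1.7778.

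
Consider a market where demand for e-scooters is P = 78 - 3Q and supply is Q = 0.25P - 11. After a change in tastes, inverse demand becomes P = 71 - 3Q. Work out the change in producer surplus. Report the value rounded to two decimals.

-17.43

Rewriting supply in inverse form: P = 44 + 4Q.
Initial equilibrium: Q_0 = 4.8571, P_0 = 63.4286; CS_0 = (1/2)(4.8571)(14.5714) = 35.3878, PS_0 = (1/2)(4.8571)(19.4286) = 47.1837.
New equilibrium: 71 - 3Q = 44 + 4Q gives Q_1 = 3.8571, P_1 = 59.4286; CS_1 = 22.3163, PS_1 = 29.7551.
Change in producer surplus = 29.7551 - 47.1837 = -17.4286.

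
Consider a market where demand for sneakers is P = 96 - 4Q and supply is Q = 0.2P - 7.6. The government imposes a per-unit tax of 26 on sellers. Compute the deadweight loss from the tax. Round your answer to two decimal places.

37.56

Rewriting supply in inverse form: P = 38 + 5Q.
Without the tax, 96 - 4Q = 38 + 5Q so Q* = 6.4444 and P* = 70.2222.
With the tax, sellers need 26 more per unit: 96 - 4Q = 38 + 5Q + 26, so Q_t = 3.5556. Buyers pay P_b = 81.7778; sellers receive P_s = P_b - 26 = 55.7778.
The welfare triangle lost has base Q* - Q_t = 2.8889 and height t = 26, so DWL = (1/2)(2.8889)(26) = 37.5556.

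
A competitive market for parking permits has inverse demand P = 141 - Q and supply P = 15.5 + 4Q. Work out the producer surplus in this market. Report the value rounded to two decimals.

1260.02

Set 141 - Q = 15.5 + 4Q, which gives 125.5 = 5Q, so Q* = 25.1 and P* = 141 - (25.1) = 115.9.
PS is the area between P* and the supply curve from 0 to Q*: (1/2)(25.1)(100.4) = 1260.02.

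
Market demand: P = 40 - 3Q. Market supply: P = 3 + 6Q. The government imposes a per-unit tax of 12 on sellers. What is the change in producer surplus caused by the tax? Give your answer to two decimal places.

Pre-tax equilibrium: 40 - 3Q = 3 + 6Q gives Q* = 4.1111, P* = 27.6667.
A tax on sellers shifts supply up by 12: 40 - 3Q = 3 + 6Q + 12, so Q_t = 2.7778. Buyers pay P_b = 31.6667; sellers receive P_s = P_b - 12 = 19.6667.
PS falls from (1/2)(4.1111)(24.6667) = 50.7037 to (1/2)(2.7778)(16.6667) = 23.1481, a change of -27.5556.

-27.56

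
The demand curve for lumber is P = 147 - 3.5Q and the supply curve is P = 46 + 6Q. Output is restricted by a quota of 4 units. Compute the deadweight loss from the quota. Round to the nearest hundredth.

208.89

Unrestricted equilibrium: Q* = (147 - 46)/(3.5 + 6) = 10.6316.
At Q = 4 the demand price is 147 - 3.5(4) = 133 and the supply price is 46 + 6(4) = 70.
Deadweight loss is the triangle between the curves from 4 to 10.6316: (1/2)(133 - 70)(10.6316 - 4) = 208.8947.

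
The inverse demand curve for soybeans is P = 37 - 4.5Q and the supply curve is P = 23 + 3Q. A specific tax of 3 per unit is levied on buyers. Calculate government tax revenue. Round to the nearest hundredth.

4.40

Without the tax, 37 - 4.5Q = 23 + 3Q so Q* = 1.8667 and P* = 28.6.
A tax on buyers shifts demand down by 3: (37 - 3) - 4.5Q = 23 + 3Q, so Q_t = 1.4667. Buyers pay P_b = 30.4; sellers receive P_s = P_b - 3 = 27.4.
Revenue is the tax times quantity traded: 3 x 1.4667 = 4.4.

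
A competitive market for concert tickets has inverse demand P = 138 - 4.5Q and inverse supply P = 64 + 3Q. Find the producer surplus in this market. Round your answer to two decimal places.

146.03

Set 138 - 4.5Q = 64 + 3Q, which gives 74 = 7.5Q, so Q* = 9.8667 and P* = 138 - 4.5(9.8667) = 93.6.
Producer surplus is the triangle above supply below P*: (1/2)(9.8667)(93.6 - 64) = (1/2)(9.8667)(29.6) = 146.0267.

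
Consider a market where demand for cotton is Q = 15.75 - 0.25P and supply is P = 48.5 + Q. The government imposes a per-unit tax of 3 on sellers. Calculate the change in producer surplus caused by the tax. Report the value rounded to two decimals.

-1.56

Rewriting demand in inverse form: P = 63 - 4Q.
Pre-tax equilibrium: 63 - 4Q = 48.5 + Q gives Q* = 2.9, P* = 51.4.
A tax on sellers shifts supply up by 3: 63 - 4Q = 48.5 + Q + 3, so Q_t = 2.3. Buyers pay P_b = 53.8; sellers receive P_s = P_b - 3 = 50.8.
Producers lose the trapezoid between P_s and P* out to Q_t plus the triangle from Q_t to Q*: change in PS = 2.645 - 4.205 = -1.56.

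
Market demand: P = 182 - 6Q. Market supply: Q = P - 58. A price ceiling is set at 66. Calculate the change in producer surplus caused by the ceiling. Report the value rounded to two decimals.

Rewriting supply in inverse form: P = 58 + Q.
Free-market equilibrium: 182 - 6Q = 58 + Q gives Q* = 17.7143, P* = 75.7143.
At the ceiling price 66, quantity supplied is (66 - 58)/1 = 8; supply is the short side, so Q = 8 trades at P = 66.
PS goes from (1/2)(17.7143)(17.7143) = 156.898 to 32 (computed as (66 - 58)(8) - (1/2)(1)(8)^2), a change of -124.898.

-124.90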